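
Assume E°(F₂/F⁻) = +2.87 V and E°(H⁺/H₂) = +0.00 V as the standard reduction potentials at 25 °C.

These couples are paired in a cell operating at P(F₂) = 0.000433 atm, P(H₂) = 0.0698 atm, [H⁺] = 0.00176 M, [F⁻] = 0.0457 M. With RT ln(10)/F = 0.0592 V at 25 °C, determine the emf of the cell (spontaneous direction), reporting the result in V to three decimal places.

+2.979 V

F₂/F⁻ is the cathode (higher E°), H⁺/H₂ the anode: E°cell = +2.87 − (+0.00) = +2.87 V, n = 2.
Overall: F₂(g) + H₂(g) → 2 F⁻(aq) + 2 H⁺(aq)
Q = [F⁻]^2·[H⁺]^2 / (P(F₂)·P(H₂)); log Q = -3.669.
E = E° − (0.0592/n) log Q = +2.87 − (0.0592/2)(-3.669) = +2.979 V.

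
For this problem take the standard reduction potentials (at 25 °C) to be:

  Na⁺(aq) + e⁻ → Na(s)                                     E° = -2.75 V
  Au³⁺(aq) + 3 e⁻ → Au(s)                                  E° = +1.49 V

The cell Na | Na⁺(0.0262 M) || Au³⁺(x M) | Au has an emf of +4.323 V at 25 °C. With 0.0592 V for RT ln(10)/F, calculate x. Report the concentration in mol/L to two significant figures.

Au³⁺/Au is the cathode, Na⁺/Na the anode: E°cell = +4.24 V, n = 3.
Overall reaction: Au³⁺(aq) + 3 Na(s) → Au(s) + 3 Na⁺(aq); Q = [Na⁺]^3/[Au³⁺]^1.
From E = E° − (0.0592/n) log Q: log Q = (E° − E)·n/0.0592 = (+4.24 − (+4.323))·3/0.0592 = -4.2061.
So 1·log[Au³⁺] = 3·log(0.0262) − log Q = -4.7451 − (-4.2061) = -0.5390; [Au³⁺] = 10^(-0.5390) ≈ 0.29 M.

0.29 M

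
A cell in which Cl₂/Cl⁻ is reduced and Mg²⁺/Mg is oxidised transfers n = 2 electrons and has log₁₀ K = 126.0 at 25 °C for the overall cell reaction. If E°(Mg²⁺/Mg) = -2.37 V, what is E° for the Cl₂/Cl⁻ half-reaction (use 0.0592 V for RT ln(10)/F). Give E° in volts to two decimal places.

+1.36 V

E°cell = (0.0592/n)·log K = (0.0592/2)(126.0) = +3.730 V.
Since Cl₂/Cl⁻ is the cathode and Mg²⁺/Mg the anode, E°cell = E°(Cl₂/Cl⁻) − E°(Mg²⁺/Mg).
So E°(Cl₂/Cl⁻) = E°cell + E°(Mg²⁺/Mg) = +3.730 + (-2.37) = +1.36 V.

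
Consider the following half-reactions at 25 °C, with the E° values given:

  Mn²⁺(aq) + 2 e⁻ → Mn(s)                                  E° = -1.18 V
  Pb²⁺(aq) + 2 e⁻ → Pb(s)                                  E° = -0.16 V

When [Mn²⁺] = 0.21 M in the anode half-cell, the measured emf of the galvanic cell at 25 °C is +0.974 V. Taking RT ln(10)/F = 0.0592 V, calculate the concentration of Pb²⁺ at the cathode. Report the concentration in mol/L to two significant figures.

0.0059 M

Pb²⁺/Pb is the cathode, Mn²⁺/Mn the anode: E°cell = +1.02 V, n = 2.
Overall reaction: Pb²⁺(aq) + Mn(s) → Pb(s) + Mn²⁺(aq); Q = [Mn²⁺]^1/[Pb²⁺]^1.
From E = E° − (0.0592/n) log Q: log Q = (E° − E)·n/0.0592 = (+1.02 − (+0.974))·2/0.0592 = 1.5541.
So 1·log[Pb²⁺] = 1·log(0.21) − log Q = -0.6778 − (1.5541) = -2.2319; [Pb²⁺] = 10^(-2.2319) ≈ 0.0059 M.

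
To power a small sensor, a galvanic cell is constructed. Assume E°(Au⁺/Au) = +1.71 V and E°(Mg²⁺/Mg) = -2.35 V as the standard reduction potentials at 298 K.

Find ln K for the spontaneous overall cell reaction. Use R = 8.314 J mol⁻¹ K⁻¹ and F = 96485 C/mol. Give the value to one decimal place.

316.2

Cathode: Au⁺/Au; anode: Mg²⁺/Mg. E°cell = (+1.71) − (-2.35) = +4.06 V, with n = 2.
ΔG° = −nFE° = −RT ln K, so ln K = nFE°/(RT) = (2)(96485)(+4.06) / ((8.314)(298)) = 316.220.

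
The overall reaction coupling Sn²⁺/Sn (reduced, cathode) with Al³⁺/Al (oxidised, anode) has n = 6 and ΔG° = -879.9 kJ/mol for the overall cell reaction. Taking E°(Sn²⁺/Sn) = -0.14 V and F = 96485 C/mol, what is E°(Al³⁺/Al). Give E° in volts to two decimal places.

-1.66 V

E°cell = −ΔG°/(nF) = −(-879.9×10³)/((6)(96485)) = +1.520 V.
Since Sn²⁺/Sn is the cathode and Al³⁺/Al the anode, E°cell = E°(Sn²⁺/Sn) − E°(Al³⁺/Al).
So E°(Al³⁺/Al) = E°(Sn²⁺/Sn) − E°cell = (-0.14) − (+1.520) = -1.66 V.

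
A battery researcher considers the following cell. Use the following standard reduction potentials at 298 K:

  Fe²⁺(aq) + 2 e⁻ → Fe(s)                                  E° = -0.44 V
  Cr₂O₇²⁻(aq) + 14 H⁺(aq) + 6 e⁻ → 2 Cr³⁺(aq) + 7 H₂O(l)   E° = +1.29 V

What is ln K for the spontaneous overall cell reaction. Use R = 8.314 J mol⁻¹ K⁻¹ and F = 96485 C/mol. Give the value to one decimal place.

Cathode: Cr₂O₇²⁻/Cr³⁺; anode: Fe²⁺/Fe. E°cell = (+1.29) − (-0.44) = +1.73 V, with n = 6.
ΔG° = −nFE° = −RT ln K, so ln K = nFE°/(RT) = (6)(96485)(+1.73) / ((8.314)(298)) = 404.232.

404.2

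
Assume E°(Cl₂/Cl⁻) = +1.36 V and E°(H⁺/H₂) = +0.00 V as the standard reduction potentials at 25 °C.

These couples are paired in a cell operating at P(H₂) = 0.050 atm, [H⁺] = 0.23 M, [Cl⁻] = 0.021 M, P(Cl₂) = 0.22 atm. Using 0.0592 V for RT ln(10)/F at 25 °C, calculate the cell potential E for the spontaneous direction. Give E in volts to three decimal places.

+1.439 V

Cl₂/Cl⁻ is the cathode (higher E°), H⁺/H₂ the anode: E°cell = +1.36 − (+0.00) = +1.36 V, n = 2.
Overall: Cl₂(g) + H₂(g) → 2 Cl⁻(aq) + 2 H⁺(aq)
Q = [Cl⁻]^2·[H⁺]^2 / (P(Cl₂)·P(H₂)); log Q = -2.673.
E = E° − (0.0592/n) log Q = +1.36 − (0.0592/2)(-2.673) = +1.439 V.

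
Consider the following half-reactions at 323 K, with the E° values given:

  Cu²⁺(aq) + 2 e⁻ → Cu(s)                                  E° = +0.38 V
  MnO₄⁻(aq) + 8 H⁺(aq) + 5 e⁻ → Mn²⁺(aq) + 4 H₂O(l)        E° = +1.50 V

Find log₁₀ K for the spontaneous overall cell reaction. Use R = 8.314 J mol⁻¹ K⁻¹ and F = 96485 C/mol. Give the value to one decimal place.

174.8

Cathode: MnO₄⁻/Mn²⁺; anode: Cu²⁺/Cu. E°cell = (+1.50) − (+0.38) = +1.12 V, with n = 10.
ΔG° = −nFE° = −RT ln K, so ln K = nFE°/(RT) = (10)(96485)(+1.12) / ((8.314)(323)) = 402.407.
log₁₀ K = 402.407 / ln 10 = 174.8.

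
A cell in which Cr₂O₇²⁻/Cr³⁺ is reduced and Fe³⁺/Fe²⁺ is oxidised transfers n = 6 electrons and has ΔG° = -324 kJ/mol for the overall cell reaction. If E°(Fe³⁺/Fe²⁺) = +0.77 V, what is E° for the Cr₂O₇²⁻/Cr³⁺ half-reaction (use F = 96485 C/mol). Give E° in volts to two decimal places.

E°cell = −ΔG°/(nF) = −(-324×10³)/((6)(96485)) = +0.560 V.
Since Cr₂O₇²⁻/Cr³⁺ is the cathode and Fe³⁺/Fe²⁺ the anode, E°cell = E°(Cr₂O₇²⁻/Cr³⁺) − E°(Fe³⁺/Fe²⁺).
So E°(Cr₂O₇²⁻/Cr³⁺) = E°cell + E°(Fe³⁺/Fe²⁺) = +0.560 + (+0.77) = +1.33 V.

+1.33 V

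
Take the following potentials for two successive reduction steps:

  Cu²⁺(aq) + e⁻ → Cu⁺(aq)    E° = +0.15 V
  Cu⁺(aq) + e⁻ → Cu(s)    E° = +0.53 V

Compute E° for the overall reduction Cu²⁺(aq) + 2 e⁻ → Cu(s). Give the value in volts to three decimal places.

Adding the free-energy changes (−nFE°) of the two steps gives −n₃FE°₃ = −n₁FE°₁ − n₂FE°₂.
E°₃ = (1×+0.15 + 1×+0.53) / 2 = (+0.680) / 2 = +0.340 V.

+0.340 V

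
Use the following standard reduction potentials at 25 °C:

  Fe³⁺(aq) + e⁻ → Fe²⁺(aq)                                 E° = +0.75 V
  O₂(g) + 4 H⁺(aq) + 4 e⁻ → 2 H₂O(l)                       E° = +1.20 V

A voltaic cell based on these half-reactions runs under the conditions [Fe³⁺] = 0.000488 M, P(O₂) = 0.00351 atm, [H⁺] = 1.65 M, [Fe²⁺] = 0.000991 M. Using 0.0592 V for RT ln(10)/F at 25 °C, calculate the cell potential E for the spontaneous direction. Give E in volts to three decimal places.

+0.445 V

O₂/H₂O is the cathode (higher E°), Fe³⁺/Fe²⁺ the anode: E°cell = +1.20 − (+0.75) = +0.45 V, n = 4.
Overall: O₂(g) + 4 H⁺(aq) + 4 Fe²⁺(aq) → 2 H₂O(l) + 4 Fe³⁺(aq)
Q = [Fe³⁺]^4 / (P(O₂)·[H⁺]^4·[Fe²⁺]^4); log Q = 0.354.
E = E° − (0.0592/n) log Q = +0.45 − (0.0592/4)(0.354) = +0.445 V.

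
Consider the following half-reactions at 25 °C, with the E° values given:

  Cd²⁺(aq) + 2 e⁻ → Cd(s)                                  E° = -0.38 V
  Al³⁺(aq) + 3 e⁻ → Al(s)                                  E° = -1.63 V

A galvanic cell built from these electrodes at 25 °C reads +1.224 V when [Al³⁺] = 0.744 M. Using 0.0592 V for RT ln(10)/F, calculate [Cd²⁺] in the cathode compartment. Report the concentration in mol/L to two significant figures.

Cd²⁺/Cd is the cathode, Al³⁺/Al the anode: E°cell = +1.25 V, n = 6.
Overall reaction: 3 Cd²⁺(aq) + 2 Al(s) → 3 Cd(s) + 2 Al³⁺(aq); Q = [Al³⁺]^2/[Cd²⁺]^3.
From E = E° − (0.0592/n) log Q: log Q = (E° − E)·n/0.0592 = (+1.25 − (+1.224))·6/0.0592 = 2.6351.
So 3·log[Cd²⁺] = 2·log(0.744) − log Q = -0.2569 − (2.6351) = -2.8920; log[Cd²⁺] = -2.8920 / 3 = -0.9640; [Cd²⁺] = 10^(-0.9640) ≈ 0.11 M.

0.11 M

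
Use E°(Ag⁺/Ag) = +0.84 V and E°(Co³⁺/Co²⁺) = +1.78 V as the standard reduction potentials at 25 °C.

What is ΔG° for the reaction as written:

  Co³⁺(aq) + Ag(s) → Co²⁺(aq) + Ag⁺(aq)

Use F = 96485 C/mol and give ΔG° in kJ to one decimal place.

-90.7 kJ

As written, Co³⁺/Co²⁺ is reduced (cathode) and Ag⁺/Ag is oxidised (anode), so E°cell = (+1.78) − (+0.84) = +0.94 V.
Balancing electrons gives n = 1.
ΔG° = −nFE° = −(1)(96485)(+0.94) = -90,696 J = -90.7 kJ.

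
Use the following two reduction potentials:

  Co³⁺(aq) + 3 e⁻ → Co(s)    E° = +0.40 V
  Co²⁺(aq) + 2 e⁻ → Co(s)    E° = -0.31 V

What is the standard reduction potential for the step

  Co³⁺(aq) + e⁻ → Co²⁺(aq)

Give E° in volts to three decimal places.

Sequential free energies add, so n₃E°₃ = n₁E°₁ + n₂E°₂.
With n₃ = 3, and the known step contributing 2×(-0.31) V, the unknown satisfies 1·E° = 3×(+0.40) − 2×(-0.31) = +1.820.
E° = +1.820 / 1 = +1.820 V.

+1.820 V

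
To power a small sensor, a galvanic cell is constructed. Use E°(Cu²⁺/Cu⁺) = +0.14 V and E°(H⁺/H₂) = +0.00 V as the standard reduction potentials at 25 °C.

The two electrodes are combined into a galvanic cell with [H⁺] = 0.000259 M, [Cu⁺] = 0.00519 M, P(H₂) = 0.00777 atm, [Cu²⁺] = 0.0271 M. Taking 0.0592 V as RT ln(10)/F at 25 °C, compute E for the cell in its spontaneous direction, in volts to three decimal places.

+0.332 V

Cu²⁺/Cu⁺ is the cathode (higher E°), H⁺/H₂ the anode: E°cell = +0.14 − (+0.00) = +0.14 V, n = 2.
Overall: 2 Cu²⁺(aq) + H₂(g) → 2 Cu⁺(aq) + 2 H⁺(aq)
Q = [Cu⁺]^2·[H⁺]^2 / ([Cu²⁺]^2·P(H₂)); log Q = -6.499.
E = E° − (0.0592/n) log Q = +0.14 − (0.0592/2)(-6.499) = +0.332 V.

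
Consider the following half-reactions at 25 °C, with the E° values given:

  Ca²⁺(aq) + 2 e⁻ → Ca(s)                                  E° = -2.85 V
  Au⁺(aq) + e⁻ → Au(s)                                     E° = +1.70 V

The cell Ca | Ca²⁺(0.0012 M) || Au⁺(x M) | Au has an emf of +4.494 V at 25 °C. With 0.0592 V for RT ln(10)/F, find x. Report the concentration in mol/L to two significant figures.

Au⁺/Au is the cathode, Ca²⁺/Ca the anode: E°cell = +4.55 V, n = 2.
Overall reaction: 2 Au⁺(aq) + Ca(s) → 2 Au(s) + Ca²⁺(aq); Q = [Ca²⁺]^1/[Au⁺]^2.
From E = E° − (0.0592/n) log Q: log Q = (E° − E)·n/0.0592 = (+4.55 − (+4.494))·2/0.0592 = 1.8919.
So 2·log[Au⁺] = 1·log(0.0012) − log Q = -2.9208 − (1.8919) = -4.8127; log[Au⁺] = -4.8127 / 2 = -2.4064; [Au⁺] = 10^(-2.4064) ≈ 0.0039 M.

0.0039 M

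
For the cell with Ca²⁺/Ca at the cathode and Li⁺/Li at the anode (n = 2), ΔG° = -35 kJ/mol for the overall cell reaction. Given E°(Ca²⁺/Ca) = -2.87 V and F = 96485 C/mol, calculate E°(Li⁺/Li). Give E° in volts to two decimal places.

E°cell = −ΔG°/(nF) = −(-35×10³)/((2)(96485)) = +0.181 V.
Since Ca²⁺/Ca is the cathode and Li⁺/Li the anode, E°cell = E°(Ca²⁺/Ca) − E°(Li⁺/Li).
So E°(Li⁺/Li) = E°(Ca²⁺/Ca) − E°cell = (-2.87) − (+0.181) = -3.05 V.

-3.05 V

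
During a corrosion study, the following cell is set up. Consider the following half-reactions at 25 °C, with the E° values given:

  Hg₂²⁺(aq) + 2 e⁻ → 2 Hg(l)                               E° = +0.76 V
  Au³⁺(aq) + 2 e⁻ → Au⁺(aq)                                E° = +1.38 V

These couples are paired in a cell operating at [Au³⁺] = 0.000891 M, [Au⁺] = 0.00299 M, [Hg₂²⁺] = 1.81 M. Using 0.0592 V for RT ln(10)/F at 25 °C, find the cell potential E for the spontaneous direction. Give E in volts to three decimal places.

+0.597 V

Au³⁺/Au⁺ is the cathode (higher E°), Hg₂²⁺/Hg the anode: E°cell = +1.38 − (+0.76) = +0.62 V, n = 2.
Overall: Au³⁺(aq) + 2 Hg(l) → Au⁺(aq) + Hg₂²⁺(aq)
Q = [Au⁺]·[Hg₂²⁺] / ([Au³⁺]); log Q = 0.783.
E = E° − (0.0592/n) log Q = +0.62 − (0.0592/2)(0.783) = +0.597 V.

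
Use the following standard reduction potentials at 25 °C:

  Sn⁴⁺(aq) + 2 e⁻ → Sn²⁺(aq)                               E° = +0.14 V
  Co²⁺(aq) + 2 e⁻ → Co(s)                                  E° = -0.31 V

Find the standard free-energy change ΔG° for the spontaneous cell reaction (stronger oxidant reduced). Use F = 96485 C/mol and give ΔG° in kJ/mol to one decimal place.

-86.8 kJ/mol

Sn⁴⁺/Sn²⁺ (E° = +0.14 V) is the cathode; Co²⁺/Co (E° = -0.31 V) is the anode, so E°cell = +0.45 V.
Balancing electrons gives n = 2 (lcm of 2 and 2).
ΔG° = −nFE° = −(2)(96485)(+0.45) = -86,836 J = -86.8 kJ/mol.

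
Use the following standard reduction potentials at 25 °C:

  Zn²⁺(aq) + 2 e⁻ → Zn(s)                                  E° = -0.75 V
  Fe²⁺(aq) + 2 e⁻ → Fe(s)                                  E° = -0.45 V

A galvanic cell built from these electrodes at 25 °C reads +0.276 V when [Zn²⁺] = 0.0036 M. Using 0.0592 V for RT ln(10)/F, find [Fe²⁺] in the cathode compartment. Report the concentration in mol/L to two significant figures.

0.00056 M

Fe²⁺/Fe is the cathode, Zn²⁺/Zn the anode: E°cell = +0.30 V, n = 2.
Overall reaction: Fe²⁺(aq) + Zn(s) → Fe(s) + Zn²⁺(aq); Q = [Zn²⁺]^1/[Fe²⁺]^1.
From E = E° − (0.0592/n) log Q: log Q = (E° − E)·n/0.0592 = (+0.30 − (+0.276))·2/0.0592 = 0.8108.
So 1·log[Fe²⁺] = 1·log(0.0036) − log Q = -2.4437 − (0.8108) = -3.2545; [Fe²⁺] = 10^(-3.2545) ≈ 0.00056 M.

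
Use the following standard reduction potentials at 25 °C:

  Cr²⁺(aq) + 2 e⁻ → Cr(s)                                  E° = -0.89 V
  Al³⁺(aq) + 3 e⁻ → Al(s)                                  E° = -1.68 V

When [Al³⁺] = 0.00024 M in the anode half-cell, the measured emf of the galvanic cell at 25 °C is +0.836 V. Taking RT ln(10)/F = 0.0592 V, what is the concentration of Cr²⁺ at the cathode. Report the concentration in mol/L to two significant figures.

0.14 M

Cr²⁺/Cr is the cathode, Al³⁺/Al the anode: E°cell = +0.79 V, n = 6.
Overall reaction: 3 Cr²⁺(aq) + 2 Al(s) → 3 Cr(s) + 2 Al³⁺(aq); Q = [Al³⁺]^2/[Cr²⁺]^3.
From E = E° − (0.0592/n) log Q: log Q = (E° − E)·n/0.0592 = (+0.79 − (+0.836))·6/0.0592 = -4.6622.
So 3·log[Cr²⁺] = 2·log(0.00024) − log Q = -7.2396 − (-4.6622) = -2.5774; log[Cr²⁺] = -2.5774 / 3 = -0.8591; [Cr²⁺] = 10^(-0.8591) ≈ 0.14 M.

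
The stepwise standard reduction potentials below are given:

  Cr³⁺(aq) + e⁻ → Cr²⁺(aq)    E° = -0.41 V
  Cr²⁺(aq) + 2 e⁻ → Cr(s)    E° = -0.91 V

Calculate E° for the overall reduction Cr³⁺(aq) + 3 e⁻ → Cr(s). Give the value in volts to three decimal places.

Adding the free-energy changes (−nFE°) of the two steps gives −n₃FE°₃ = −n₁FE°₁ − n₂FE°₂.
E°₃ = (1×-0.41 + 2×-0.91) / 3 = (-2.230) / 3 = -0.743 V.
Simply averaging or adding the two E° values would be wrong; the electron-weighted sum is required.

-0.743 V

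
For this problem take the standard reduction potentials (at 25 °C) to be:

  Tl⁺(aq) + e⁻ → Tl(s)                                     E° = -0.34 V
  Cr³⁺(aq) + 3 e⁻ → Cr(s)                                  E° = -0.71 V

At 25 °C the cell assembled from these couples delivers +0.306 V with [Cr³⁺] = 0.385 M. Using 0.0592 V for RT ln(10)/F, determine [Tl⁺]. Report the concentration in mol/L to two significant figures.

0.060 M

Tl⁺/Tl is the cathode, Cr³⁺/Cr the anode: E°cell = +0.37 V, n = 3.
Overall reaction: 3 Tl⁺(aq) + Cr(s) → 3 Tl(s) + Cr³⁺(aq); Q = [Cr³⁺]^1/[Tl⁺]^3.
From E = E° − (0.0592/n) log Q: log Q = (E° − E)·n/0.0592 = (+0.37 − (+0.306))·3/0.0592 = 3.2432.
So 3·log[Tl⁺] = 1·log(0.385) − log Q = -0.4145 − (3.2432) = -3.6577; log[Tl⁺] = -3.6577 / 3 = -1.2192; [Tl⁺] = 10^(-1.2192) ≈ 0.060 M.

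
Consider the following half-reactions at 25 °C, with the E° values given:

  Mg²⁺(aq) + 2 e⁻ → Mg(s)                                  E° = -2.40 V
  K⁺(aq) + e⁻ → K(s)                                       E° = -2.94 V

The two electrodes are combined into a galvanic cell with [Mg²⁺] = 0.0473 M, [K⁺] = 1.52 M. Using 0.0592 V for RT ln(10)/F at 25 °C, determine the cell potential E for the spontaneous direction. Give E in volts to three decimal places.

+0.490 V

Mg²⁺/Mg is the cathode (higher E°), K⁺/K the anode: E°cell = -2.40 − (-2.94) = +0.54 V, n = 2.
Overall: Mg²⁺(aq) + 2 K(s) → Mg(s) + 2 K⁺(aq)
Q = [K⁺]^2 / ([Mg²⁺]); log Q = 1.689.
E = E° − (0.0592/n) log Q = +0.54 − (0.0592/2)(1.689) = +0.490 V.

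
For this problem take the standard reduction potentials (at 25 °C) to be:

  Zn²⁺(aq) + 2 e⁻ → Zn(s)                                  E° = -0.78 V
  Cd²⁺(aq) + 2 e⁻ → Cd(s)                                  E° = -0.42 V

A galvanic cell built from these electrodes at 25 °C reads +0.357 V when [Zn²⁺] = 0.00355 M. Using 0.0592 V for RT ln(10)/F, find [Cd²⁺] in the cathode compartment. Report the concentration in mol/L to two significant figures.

0.0028 M

Cd²⁺/Cd is the cathode, Zn²⁺/Zn the anode: E°cell = +0.36 V, n = 2.
Overall reaction: Cd²⁺(aq) + Zn(s) → Cd(s) + Zn²⁺(aq); Q = [Zn²⁺]^1/[Cd²⁺]^1.
From E = E° − (0.0592/n) log Q: log Q = (E° − E)·n/0.0592 = (+0.36 − (+0.357))·2/0.0592 = 0.1014.
So 1·log[Cd²⁺] = 1·log(0.00355) − log Q = -2.4498 − (0.1014) = -2.5512; [Cd²⁺] = 10^(-2.5512) ≈ 0.0028 M.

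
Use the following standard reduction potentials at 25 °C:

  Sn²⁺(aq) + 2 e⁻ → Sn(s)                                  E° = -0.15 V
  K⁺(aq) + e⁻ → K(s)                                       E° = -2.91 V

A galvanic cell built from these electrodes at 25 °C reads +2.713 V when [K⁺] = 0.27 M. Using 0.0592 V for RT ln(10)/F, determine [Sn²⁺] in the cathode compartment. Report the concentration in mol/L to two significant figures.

0.0019 M

Sn²⁺/Sn is the cathode, K⁺/K the anode: E°cell = +2.76 V, n = 2.
Overall reaction: Sn²⁺(aq) + 2 K(s) → Sn(s) + 2 K⁺(aq); Q = [K⁺]^2/[Sn²⁺]^1.
From E = E° − (0.0592/n) log Q: log Q = (E° − E)·n/0.0592 = (+2.76 − (+2.713))·2/0.0592 = 1.5878.
So 1·log[Sn²⁺] = 2·log(0.27) − log Q = -1.1373 − (1.5878) = -2.7251; [Sn²⁺] = 10^(-2.7251) ≈ 0.0019 M.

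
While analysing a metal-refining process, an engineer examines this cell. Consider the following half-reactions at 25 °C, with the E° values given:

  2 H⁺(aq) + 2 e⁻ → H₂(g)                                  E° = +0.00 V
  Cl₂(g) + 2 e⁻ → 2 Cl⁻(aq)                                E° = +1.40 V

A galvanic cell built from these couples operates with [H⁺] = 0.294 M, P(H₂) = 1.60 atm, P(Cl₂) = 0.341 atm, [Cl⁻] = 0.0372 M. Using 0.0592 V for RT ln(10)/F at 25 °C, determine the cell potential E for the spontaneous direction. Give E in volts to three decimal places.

Cl₂/Cl⁻ is the cathode (higher E°), H⁺/H₂ the anode: E°cell = +1.40 − (+0.00) = +1.40 V, n = 2.
Overall: Cl₂(g) + H₂(g) → 2 Cl⁻(aq) + 2 H⁺(aq)
Q = [Cl⁻]^2·[H⁺]^2 / (P(Cl₂)·P(H₂)); log Q = -3.659.
E = E° − (0.0592/n) log Q = +1.40 − (0.0592/2)(-3.659) = +1.508 V.

+1.508 V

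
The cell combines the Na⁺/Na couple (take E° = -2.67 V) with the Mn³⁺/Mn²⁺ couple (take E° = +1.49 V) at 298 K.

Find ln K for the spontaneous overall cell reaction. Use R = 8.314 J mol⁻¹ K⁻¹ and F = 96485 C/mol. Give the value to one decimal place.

162.0

Cathode: Mn³⁺/Mn²⁺; anode: Na⁺/Na. E°cell = (+1.49) − (-2.67) = +4.16 V, with n = 1.
ΔG° = −nFE° = −RT ln K, so ln K = nFE°/(RT) = (1)(96485)(+4.16) / ((8.314)(298)) = 162.004.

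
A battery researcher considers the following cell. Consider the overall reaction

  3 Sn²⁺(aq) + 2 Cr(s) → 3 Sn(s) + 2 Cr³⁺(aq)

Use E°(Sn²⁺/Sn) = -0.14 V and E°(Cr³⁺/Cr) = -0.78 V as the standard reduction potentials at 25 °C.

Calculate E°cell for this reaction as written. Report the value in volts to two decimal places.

The Sn²⁺/Sn couple has the higher reduction potential, so it is the cathode; Cr³⁺/Cr is oxidised at the anode.
E°cell = E°(cathode) − E°(anode) = (-0.14) − (-0.78) = +0.64 V.
Since E°cell > 0, the reaction is spontaneous under standard conditions.

+0.64 V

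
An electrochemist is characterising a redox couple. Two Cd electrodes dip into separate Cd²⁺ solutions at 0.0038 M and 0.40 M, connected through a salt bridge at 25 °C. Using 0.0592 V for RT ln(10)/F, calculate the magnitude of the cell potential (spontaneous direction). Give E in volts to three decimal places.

+0.060 V

For a concentration cell E°cell = 0. The 0.40 M side is the cathode (reduction is favoured where [Cd²⁺] is higher).
With n = 2, E = −(0.0592/2) log([Cd²⁺]ₐₙ/[Cd²⁺]꜀ₐₜ) = −(0.0592/2) log(0.0038/0.4) = −(0.0592/2)(-2.022) = +0.060 V.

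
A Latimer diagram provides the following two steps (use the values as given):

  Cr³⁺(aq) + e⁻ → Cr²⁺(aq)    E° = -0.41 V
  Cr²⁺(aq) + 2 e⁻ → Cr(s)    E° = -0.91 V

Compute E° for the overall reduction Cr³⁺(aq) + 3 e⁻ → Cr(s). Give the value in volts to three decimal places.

Standard free energies of sequential steps add: ΔG°₃ = ΔG°₁ + ΔG°₂, so n₃E°₃ = n₁E°₁ + n₂E°₂.
E°₃ = (1×-0.41 + 2×-0.91) / 3 = (-2.230) / 3 = -0.743 V.

-0.743 V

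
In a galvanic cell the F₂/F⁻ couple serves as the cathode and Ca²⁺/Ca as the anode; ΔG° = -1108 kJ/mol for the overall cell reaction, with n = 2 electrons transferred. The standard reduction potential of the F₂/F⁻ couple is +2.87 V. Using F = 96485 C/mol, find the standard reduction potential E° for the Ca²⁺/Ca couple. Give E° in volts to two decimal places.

-2.87 V

E°cell = −ΔG°/(nF) = −(-1108×10³)/((2)(96485)) = +5.742 V.
Since F₂/F⁻ is the cathode and Ca²⁺/Ca the anode, E°cell = E°(F₂/F⁻) − E°(Ca²⁺/Ca).
So E°(Ca²⁺/Ca) = E°(F₂/F⁻) − E°cell = (+2.87) − (+5.742) = -2.87 V.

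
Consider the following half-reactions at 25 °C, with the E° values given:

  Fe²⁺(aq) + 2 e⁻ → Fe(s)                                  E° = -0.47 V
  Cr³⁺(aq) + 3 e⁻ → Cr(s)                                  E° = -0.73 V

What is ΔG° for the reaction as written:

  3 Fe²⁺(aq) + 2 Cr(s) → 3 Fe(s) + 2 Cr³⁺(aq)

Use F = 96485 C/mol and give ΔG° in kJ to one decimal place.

As written, Fe²⁺/Fe is reduced (cathode) and Cr³⁺/Cr is oxidised (anode), so E°cell = (-0.47) − (-0.73) = +0.26 V.
Balancing electrons gives n = 6.
ΔG° = −nFE° = −(6)(96485)(+0.26) = -150,517 J = -150.5 kJ.

-150.5 kJ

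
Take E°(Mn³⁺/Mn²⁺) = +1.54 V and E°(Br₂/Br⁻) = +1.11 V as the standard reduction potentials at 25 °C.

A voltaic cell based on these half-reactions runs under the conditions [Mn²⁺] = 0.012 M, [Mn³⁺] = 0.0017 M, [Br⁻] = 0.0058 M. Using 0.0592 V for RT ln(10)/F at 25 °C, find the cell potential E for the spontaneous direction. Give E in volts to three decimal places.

+0.247 V

Mn³⁺/Mn²⁺ is the cathode (higher E°), Br₂/Br⁻ the anode: E°cell = +1.54 − (+1.11) = +0.43 V, n = 2.
Overall: 2 Mn³⁺(aq) + 2 Br⁻(aq) → 2 Mn²⁺(aq) + Br₂(l)
Q = [Mn²⁺]^2 / ([Mn³⁺]^2·[Br⁻]^2); log Q = 6.171.
E = E° − (0.0592/n) log Q = +0.43 − (0.0592/2)(6.171) = +0.247 V.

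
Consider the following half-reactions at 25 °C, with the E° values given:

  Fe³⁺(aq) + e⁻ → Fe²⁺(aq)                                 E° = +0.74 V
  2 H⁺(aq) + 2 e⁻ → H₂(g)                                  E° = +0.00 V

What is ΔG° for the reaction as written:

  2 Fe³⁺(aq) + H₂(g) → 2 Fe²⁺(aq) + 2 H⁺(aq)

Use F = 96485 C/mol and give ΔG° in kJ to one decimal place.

-142.8 kJ

As written, Fe³⁺/Fe²⁺ is reduced (cathode) and H⁺/H₂ is oxidised (anode), so E°cell = (+0.74) − (+0.00) = +0.74 V.
Balancing electrons gives n = 2.
ΔG° = −nFE° = −(2)(96485)(+0.74) = -142,798 J = -142.8 kJ.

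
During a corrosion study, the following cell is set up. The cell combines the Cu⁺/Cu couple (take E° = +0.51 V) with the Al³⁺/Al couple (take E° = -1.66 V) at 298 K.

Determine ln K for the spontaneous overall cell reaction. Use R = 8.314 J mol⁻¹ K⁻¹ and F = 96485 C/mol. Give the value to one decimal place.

253.5

Cathode: Cu⁺/Cu; anode: Al³⁺/Al. E°cell = (+0.51) − (-1.66) = +2.17 V, with n = 3.
ΔG° = −nFE° = −RT ln K, so ln K = nFE°/(RT) = (3)(96485)(+2.17) / ((8.314)(298)) = 253.521.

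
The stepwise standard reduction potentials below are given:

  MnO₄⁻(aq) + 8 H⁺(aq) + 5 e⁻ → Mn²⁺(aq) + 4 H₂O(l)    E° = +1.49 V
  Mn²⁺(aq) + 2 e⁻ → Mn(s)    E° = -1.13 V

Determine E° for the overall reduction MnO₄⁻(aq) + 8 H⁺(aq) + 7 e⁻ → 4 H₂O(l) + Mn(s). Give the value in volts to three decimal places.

+0.741 V

Adding the free-energy changes (−nFE°) of the two steps gives −n₃FE°₃ = −n₁FE°₁ − n₂FE°₂.
E°₃ = (5×+1.49 + 2×-1.13) / 7 = (+5.190) / 7 = +0.741 V.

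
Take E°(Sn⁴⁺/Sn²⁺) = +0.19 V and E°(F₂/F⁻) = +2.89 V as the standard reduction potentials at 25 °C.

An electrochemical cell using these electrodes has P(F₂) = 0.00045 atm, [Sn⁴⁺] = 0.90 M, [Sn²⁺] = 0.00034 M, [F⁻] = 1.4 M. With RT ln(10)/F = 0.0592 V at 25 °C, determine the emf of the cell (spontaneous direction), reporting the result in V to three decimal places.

F₂/F⁻ is the cathode (higher E°), Sn⁴⁺/Sn²⁺ the anode: E°cell = +2.89 − (+0.19) = +2.70 V, n = 2.
Overall: F₂(g) + Sn²⁺(aq) → 2 F⁻(aq) + Sn⁴⁺(aq)
Q = [F⁻]^2·[Sn⁴⁺] / (P(F₂)·[Sn²⁺]); log Q = 7.062.
E = E° − (0.0592/n) log Q = +2.70 − (0.0592/2)(7.062) = +2.491 V.

+2.491 V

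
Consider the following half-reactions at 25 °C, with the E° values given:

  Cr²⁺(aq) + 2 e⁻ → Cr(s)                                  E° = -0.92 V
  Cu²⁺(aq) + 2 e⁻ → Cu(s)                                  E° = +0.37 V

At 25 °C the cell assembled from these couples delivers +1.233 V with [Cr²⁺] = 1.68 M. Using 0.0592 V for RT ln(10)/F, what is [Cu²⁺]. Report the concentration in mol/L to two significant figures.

Cu²⁺/Cu is the cathode, Cr²⁺/Cr the anode: E°cell = +1.29 V, n = 2.
Overall reaction: Cu²⁺(aq) + Cr(s) → Cu(s) + Cr²⁺(aq); Q = [Cr²⁺]^1/[Cu²⁺]^1.
From E = E° − (0.0592/n) log Q: log Q = (E° − E)·n/0.0592 = (+1.29 − (+1.233))·2/0.0592 = 1.9257.
So 1·log[Cu²⁺] = 1·log(1.68) − log Q = 0.2253 − (1.9257) = -1.7004; [Cu²⁺] = 10^(-1.7004) ≈ 0.020 M.

0.020 M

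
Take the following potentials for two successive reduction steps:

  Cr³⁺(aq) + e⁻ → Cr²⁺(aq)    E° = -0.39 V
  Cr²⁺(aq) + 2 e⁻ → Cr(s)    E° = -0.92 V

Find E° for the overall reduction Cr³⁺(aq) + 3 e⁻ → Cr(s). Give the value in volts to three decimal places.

Since ΔG° = −nFE° is additive over sequential reductions, n₃E°₃ = n₁E°₁ + n₂E°₂.
E°₃ = (1×-0.39 + 2×-0.92) / 3 = (-2.230) / 3 = -0.743 V.

-0.743 V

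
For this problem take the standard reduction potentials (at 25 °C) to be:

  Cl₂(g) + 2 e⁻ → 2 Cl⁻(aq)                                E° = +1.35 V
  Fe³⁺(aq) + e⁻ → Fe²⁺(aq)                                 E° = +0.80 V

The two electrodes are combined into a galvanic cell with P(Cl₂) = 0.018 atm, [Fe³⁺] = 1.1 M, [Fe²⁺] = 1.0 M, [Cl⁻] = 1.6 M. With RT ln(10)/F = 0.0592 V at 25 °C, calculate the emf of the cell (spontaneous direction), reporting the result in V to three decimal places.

Cl₂/Cl⁻ is the cathode (higher E°), Fe³⁺/Fe²⁺ the anode: E°cell = +1.35 − (+0.80) = +0.55 V, n = 2.
Overall: Cl₂(g) + 2 Fe²⁺(aq) → 2 Cl⁻(aq) + 2 Fe³⁺(aq)
Q = [Cl⁻]^2·[Fe³⁺]^2 / (P(Cl₂)·[Fe²⁺]^2); log Q = 2.236.
E = E° − (0.0592/n) log Q = +0.55 − (0.0592/2)(2.236) = +0.484 V.

+0.484 V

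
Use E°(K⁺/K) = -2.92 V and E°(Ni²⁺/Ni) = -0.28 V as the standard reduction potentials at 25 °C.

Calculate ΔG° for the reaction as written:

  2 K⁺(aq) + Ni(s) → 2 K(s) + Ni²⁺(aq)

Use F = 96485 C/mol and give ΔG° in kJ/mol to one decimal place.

As written, K⁺/K is reduced (cathode) and Ni²⁺/Ni is oxidised (anode), so E°cell = (-2.92) − (-0.28) = -2.64 V.
Balancing electrons gives n = 2.
ΔG° = −nFE° = −(2)(96485)(-2.64) = 509,441 J = +509.4 kJ/mol.

+509.4 kJ/mol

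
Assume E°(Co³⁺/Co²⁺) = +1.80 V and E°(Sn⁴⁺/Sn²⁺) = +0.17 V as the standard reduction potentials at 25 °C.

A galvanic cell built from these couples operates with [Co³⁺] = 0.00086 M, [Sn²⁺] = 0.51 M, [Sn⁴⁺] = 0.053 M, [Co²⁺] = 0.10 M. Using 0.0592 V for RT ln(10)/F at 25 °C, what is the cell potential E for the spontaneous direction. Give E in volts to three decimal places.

+1.537 V

Co³⁺/Co²⁺ is the cathode (higher E°), Sn⁴⁺/Sn²⁺ the anode: E°cell = +1.80 − (+0.17) = +1.63 V, n = 2.
Overall: 2 Co³⁺(aq) + Sn²⁺(aq) → 2 Co²⁺(aq) + Sn⁴⁺(aq)
Q = [Co²⁺]^2·[Sn⁴⁺] / ([Co³⁺]^2·[Sn²⁺]); log Q = 3.148.
E = E° − (0.0592/n) log Q = +1.63 − (0.0592/2)(3.148) = +1.537 V.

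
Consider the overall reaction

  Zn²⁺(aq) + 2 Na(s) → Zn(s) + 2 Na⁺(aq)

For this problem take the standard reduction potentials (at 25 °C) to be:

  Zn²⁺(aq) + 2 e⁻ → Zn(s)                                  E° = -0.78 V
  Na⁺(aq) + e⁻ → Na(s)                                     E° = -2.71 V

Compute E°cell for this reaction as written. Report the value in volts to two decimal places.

+1.93 V

The Zn²⁺/Zn couple has the higher reduction potential, so it is the cathode; Na⁺/Na is oxidised at the anode.
E°cell = E°(cathode) − E°(anode) = (-0.78) − (-2.71) = +1.93 V.
Since E°cell > 0, the reaction is spontaneous under standard conditions.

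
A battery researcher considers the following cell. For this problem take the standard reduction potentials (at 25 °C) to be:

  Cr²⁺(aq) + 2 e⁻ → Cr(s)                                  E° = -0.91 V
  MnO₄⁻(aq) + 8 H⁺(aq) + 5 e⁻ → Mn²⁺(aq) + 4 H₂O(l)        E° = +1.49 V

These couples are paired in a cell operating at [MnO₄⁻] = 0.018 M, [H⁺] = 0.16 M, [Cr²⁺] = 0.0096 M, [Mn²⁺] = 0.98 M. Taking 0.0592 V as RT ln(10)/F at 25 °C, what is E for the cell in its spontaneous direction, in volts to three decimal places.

MnO₄⁻/Mn²⁺ is the cathode (higher E°), Cr²⁺/Cr the anode: E°cell = +1.49 − (-0.91) = +2.40 V, n = 10.
Overall: 2 MnO₄⁻(aq) + 16 H⁺(aq) + 5 Cr(s) → 2 Mn²⁺(aq) + 8 H₂O(l) + 5 Cr²⁺(aq)
Q = [Mn²⁺]^2·[Cr²⁺]^5 / ([MnO₄⁻]^2·[H⁺]^16); log Q = 6.117.
E = E° − (0.0592/n) log Q = +2.40 − (0.0592/10)(6.117) = +2.364 V.

+2.364 V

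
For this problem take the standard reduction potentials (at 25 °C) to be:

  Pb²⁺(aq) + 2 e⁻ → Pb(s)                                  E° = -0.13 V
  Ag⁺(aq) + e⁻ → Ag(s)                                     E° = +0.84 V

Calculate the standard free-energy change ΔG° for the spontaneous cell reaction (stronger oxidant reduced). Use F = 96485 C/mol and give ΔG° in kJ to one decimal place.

Ag⁺/Ag (E° = +0.84 V) is the cathode; Pb²⁺/Pb (E° = -0.13 V) is the anode, so E°cell = +0.97 V.
Balancing electrons gives n = 2 (lcm of 1 and 2).
ΔG° = −nFE° = −(2)(96485)(+0.97) = -187,181 J = -187.2 kJ.

-187.2 kJ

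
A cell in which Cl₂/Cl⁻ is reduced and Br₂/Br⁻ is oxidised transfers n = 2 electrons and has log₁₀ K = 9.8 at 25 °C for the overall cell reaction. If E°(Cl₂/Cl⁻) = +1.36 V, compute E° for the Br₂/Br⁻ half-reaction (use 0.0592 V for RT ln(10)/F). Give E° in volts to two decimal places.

+1.07 V

E°cell = (0.0592/n)·log K = (0.0592/2)(9.8) = +0.290 V.
Since Cl₂/Cl⁻ is the cathode and Br₂/Br⁻ the anode, E°cell = E°(Cl₂/Cl⁻) − E°(Br₂/Br⁻).
So E°(Br₂/Br⁻) = E°(Cl₂/Cl⁻) − E°cell = (+1.36) − (+0.290) = +1.07 V.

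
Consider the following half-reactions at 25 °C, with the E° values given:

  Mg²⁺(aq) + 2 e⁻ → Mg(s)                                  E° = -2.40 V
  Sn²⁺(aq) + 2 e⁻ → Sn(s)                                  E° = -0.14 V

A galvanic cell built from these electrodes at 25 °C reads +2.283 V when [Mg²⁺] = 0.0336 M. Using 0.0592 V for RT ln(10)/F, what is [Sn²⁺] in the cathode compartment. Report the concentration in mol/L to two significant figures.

0.20 M

Sn²⁺/Sn is the cathode, Mg²⁺/Mg the anode: E°cell = +2.26 V, n = 2.
Overall reaction: Sn²⁺(aq) + Mg(s) → Sn(s) + Mg²⁺(aq); Q = [Mg²⁺]^1/[Sn²⁺]^1.
From E = E° − (0.0592/n) log Q: log Q = (E° − E)·n/0.0592 = (+2.26 − (+2.283))·2/0.0592 = -0.7770.
So 1·log[Sn²⁺] = 1·log(0.0336) − log Q = -1.4737 − (-0.7770) = -0.6967; [Sn²⁺] = 10^(-0.6967) ≈ 0.20 M.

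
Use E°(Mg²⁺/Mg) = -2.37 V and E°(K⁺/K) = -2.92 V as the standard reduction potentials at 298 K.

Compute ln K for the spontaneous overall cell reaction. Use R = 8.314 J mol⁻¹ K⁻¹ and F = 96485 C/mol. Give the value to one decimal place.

Cathode: Mg²⁺/Mg; anode: K⁺/K. E°cell = (-2.37) − (-2.92) = +0.55 V, with n = 2.
ΔG° = −nFE° = −RT ln K, so ln K = nFE°/(RT) = (2)(96485)(+0.55) / ((8.314)(298)) = 42.838.

42.8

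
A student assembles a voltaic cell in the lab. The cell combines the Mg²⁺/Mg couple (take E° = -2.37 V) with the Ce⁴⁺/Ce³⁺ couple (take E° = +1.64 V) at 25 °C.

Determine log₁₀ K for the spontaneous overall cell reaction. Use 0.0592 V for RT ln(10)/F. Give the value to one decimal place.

Cathode: Ce⁴⁺/Ce³⁺; anode: Mg²⁺/Mg. E°cell = +4.01 V, n = 2.
log K = nE°cell / 0.0592 = (2)(+4.01) / 0.0592 = 135.5.

135.5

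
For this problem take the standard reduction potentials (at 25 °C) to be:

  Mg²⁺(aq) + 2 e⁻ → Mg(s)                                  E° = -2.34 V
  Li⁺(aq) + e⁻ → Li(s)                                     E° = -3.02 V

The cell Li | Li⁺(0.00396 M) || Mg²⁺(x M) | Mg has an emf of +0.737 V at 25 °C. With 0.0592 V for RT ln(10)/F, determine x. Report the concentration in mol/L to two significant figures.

0.0013 M

Mg²⁺/Mg is the cathode, Li⁺/Li the anode: E°cell = +0.68 V, n = 2.
Overall reaction: Mg²⁺(aq) + 2 Li(s) → Mg(s) + 2 Li⁺(aq); Q = [Li⁺]^2/[Mg²⁺]^1.
From E = E° − (0.0592/n) log Q: log Q = (E° − E)·n/0.0592 = (+0.68 − (+0.737))·2/0.0592 = -1.9257.
So 1·log[Mg²⁺] = 2·log(0.00396) − log Q = -4.8046 − (-1.9257) = -2.8789; [Mg²⁺] = 10^(-2.8789) ≈ 0.0013 M.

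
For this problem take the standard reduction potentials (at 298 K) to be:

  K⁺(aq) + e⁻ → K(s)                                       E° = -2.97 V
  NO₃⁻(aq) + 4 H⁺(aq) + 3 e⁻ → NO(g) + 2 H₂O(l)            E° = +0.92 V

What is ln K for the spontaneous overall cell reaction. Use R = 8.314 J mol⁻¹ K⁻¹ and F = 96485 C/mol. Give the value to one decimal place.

Cathode: NO₃⁻/NO; anode: K⁺/K. E°cell = (+0.92) − (-2.97) = +3.89 V, with n = 3.
ΔG° = −nFE° = −RT ln K, so ln K = nFE°/(RT) = (3)(96485)(+3.89) / ((8.314)(298)) = 454.469.

454.5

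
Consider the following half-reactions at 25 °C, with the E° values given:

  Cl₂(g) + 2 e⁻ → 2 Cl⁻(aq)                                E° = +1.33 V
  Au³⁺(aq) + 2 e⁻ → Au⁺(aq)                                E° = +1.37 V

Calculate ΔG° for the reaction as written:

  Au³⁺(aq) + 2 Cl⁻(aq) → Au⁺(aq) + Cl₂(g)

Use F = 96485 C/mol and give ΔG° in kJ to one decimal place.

As written, Au³⁺/Au⁺ is reduced (cathode) and Cl₂/Cl⁻ is oxidised (anode), so E°cell = (+1.37) − (+1.33) = +0.04 V.
Balancing electrons gives n = 2.
ΔG° = −nFE° = −(2)(96485)(+0.04) = -7,719 J = -7.7 kJ.

-7.7 kJ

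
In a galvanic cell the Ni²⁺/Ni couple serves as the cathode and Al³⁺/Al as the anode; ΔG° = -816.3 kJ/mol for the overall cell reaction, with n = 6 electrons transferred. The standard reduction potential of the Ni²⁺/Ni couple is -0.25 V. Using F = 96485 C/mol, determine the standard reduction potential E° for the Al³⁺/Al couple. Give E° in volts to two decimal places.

E°cell = −ΔG°/(nF) = −(-816.3×10³)/((6)(96485)) = +1.410 V.
Since Ni²⁺/Ni is the cathode and Al³⁺/Al the anode, E°cell = E°(Ni²⁺/Ni) − E°(Al³⁺/Al).
So E°(Al³⁺/Al) = E°(Ni²⁺/Ni) − E°cell = (-0.25) − (+1.410) = -1.66 V.

-1.66 V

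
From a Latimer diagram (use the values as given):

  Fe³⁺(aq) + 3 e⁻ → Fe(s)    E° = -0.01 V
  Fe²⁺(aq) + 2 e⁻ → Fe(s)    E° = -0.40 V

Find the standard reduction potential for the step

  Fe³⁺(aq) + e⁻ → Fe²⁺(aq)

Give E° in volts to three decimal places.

Sequential free energies add, so n₃E°₃ = n₁E°₁ + n₂E°₂.
With n₃ = 3, and the known step contributing 2×(-0.40) V, the unknown satisfies 1·E° = 3×(-0.01) − 2×(-0.40) = +0.770.
E° = +0.770 / 1 = +0.770 V.

+0.770 V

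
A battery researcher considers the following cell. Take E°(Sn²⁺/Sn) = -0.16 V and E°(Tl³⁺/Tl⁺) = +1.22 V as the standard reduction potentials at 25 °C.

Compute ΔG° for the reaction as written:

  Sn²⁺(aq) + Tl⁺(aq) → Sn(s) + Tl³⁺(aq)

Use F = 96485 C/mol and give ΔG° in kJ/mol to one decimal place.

+266.3 kJ/mol

As written, Sn²⁺/Sn is reduced (cathode) and Tl³⁺/Tl⁺ is oxidised (anode), so E°cell = (-0.16) − (+1.22) = -1.38 V.
Balancing electrons gives n = 2.
ΔG° = −nFE° = −(2)(96485)(-1.38) = 266,299 J = +266.3 kJ/mol.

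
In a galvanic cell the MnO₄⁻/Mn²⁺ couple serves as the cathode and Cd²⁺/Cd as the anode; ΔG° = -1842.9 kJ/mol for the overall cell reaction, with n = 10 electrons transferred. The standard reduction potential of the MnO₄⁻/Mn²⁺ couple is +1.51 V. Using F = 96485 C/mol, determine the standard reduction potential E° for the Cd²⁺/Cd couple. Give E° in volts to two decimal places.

E°cell = −ΔG°/(nF) = −(-1842.9×10³)/((10)(96485)) = +1.910 V.
Since MnO₄⁻/Mn²⁺ is the cathode and Cd²⁺/Cd the anode, E°cell = E°(MnO₄⁻/Mn²⁺) − E°(Cd²⁺/Cd).
So E°(Cd²⁺/Cd) = E°(MnO₄⁻/Mn²⁺) − E°cell = (+1.51) − (+1.910) = -0.40 V.

-0.40 V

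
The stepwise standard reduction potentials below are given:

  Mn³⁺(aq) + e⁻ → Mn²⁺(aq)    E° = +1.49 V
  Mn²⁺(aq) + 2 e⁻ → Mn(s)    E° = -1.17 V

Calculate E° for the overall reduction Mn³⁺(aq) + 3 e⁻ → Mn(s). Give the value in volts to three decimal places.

-0.283 V

Standard free energies of sequential steps add: ΔG°₃ = ΔG°₁ + ΔG°₂, so n₃E°₃ = n₁E°₁ + n₂E°₂.
E°₃ = (1×+1.49 + 2×-1.17) / 3 = (-0.850) / 3 = -0.283 V.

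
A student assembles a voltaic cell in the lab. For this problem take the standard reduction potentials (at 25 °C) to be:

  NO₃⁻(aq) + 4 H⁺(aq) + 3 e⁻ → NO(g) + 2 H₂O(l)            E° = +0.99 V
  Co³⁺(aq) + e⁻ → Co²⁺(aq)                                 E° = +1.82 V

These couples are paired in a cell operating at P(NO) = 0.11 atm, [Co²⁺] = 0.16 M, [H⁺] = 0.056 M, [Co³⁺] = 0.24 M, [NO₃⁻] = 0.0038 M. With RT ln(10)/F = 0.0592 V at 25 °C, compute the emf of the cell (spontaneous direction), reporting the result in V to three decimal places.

+0.968 V

Co³⁺/Co²⁺ is the cathode (higher E°), NO₃⁻/NO the anode: E°cell = +1.82 − (+0.99) = +0.83 V, n = 3.
Overall: 3 Co³⁺(aq) + NO(g) + 2 H₂O(l) → 3 Co²⁺(aq) + NO₃⁻(aq) + 4 H⁺(aq)
Q = [Co²⁺]^3·[NO₃⁻]·[H⁺]^4 / ([Co³⁺]^3·P(NO)); log Q = -6.997.
E = E° − (0.0592/n) log Q = +0.83 − (0.0592/3)(-6.997) = +0.968 V.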